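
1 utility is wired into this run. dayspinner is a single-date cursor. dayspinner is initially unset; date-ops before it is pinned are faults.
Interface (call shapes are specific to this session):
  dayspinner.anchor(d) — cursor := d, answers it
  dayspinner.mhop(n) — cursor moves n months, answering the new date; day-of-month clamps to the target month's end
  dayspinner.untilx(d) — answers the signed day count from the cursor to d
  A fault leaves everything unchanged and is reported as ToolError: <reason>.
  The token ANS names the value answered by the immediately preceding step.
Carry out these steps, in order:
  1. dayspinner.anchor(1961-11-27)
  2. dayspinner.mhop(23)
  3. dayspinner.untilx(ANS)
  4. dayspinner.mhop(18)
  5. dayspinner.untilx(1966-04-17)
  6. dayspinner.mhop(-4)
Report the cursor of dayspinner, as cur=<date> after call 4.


Answer: cur=1965-04-27

Derivation:
[in] dayspinner.anchor d→1961-11-27
[out] 1961-11-27
[in] dayspinner.mhop n→23
[out] 1963-10-27
[in] dayspinner.untilx d→ANS
[out] 0
[in] dayspinner.mhop n→18
[out] 1965-04-27
[in] dayspinner.untilx d→1966-04-17
[out] 355
[in] dayspinner.mhop n→-4
[out] 1964-12-27


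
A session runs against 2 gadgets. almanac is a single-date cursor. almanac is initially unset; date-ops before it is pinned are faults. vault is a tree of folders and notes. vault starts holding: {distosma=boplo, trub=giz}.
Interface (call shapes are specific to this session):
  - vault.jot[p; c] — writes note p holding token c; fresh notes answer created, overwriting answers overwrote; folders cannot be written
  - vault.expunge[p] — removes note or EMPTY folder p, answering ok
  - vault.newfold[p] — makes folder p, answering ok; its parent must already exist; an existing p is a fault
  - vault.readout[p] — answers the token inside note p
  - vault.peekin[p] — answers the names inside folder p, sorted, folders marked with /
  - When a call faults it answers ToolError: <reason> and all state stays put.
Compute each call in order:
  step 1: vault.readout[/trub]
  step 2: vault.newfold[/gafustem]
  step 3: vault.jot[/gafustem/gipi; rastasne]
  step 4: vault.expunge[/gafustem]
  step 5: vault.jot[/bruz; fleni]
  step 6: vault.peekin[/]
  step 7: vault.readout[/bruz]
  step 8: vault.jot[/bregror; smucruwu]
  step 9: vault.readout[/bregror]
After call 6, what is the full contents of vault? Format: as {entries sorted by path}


Answer: {bruz=fleni, distosma=boplo, gafustem/, gafustem/gipi=rastasne, trub=giz}

Derivation:
;; 1. vault.readout(p→/trub) ~> giz
;; 2. vault.newfold(p→/gafustem) ~> ok
;; 3. vault.jot(p→/gafustem/gipi, c→rastasne) ~> created
;; 4. vault.expunge(p→/gafustem) ~> ToolError: not empty
;; 5. vault.jot(p→/bruz, c→fleni) ~> created
;; 6. vault.peekin(p→/) ~> [bruz, distosma, gafustem/, trub]
;; 7. vault.readout(p→/bruz) ~> fleni
;; 8. vault.jot(p→/bregror, c→smucruwu) ~> created
;; 9. vault.readout(p→/bregror) ~> smucruwu


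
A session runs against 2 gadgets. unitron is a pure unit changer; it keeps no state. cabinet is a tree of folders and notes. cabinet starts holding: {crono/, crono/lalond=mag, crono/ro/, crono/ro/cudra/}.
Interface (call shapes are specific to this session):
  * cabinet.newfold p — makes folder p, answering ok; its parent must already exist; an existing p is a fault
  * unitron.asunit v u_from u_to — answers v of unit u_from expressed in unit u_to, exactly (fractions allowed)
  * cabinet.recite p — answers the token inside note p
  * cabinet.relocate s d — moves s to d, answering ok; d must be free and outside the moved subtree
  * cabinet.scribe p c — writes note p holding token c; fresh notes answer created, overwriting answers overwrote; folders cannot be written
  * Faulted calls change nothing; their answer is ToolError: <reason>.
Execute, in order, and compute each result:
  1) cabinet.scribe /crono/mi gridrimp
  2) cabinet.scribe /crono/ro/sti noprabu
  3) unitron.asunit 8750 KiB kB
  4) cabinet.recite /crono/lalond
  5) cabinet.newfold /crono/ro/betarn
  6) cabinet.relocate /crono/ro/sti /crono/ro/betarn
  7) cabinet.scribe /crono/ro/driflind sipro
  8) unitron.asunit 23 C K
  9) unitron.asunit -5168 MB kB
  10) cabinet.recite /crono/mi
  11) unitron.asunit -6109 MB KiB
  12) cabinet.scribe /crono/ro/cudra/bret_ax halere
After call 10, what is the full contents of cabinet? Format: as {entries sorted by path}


Answer: {crono/, crono/lalond=mag, crono/mi=gridrimp, crono/ro/, crono/ro/betarn/, crono/ro/cudra/, crono/ro/driflind=sipro, crono/ro/sti=noprabu}

Derivation:
> scribe /crono/mi gridrimp
:: created
> scribe /crono/ro/sti noprabu
:: created
> asunit 8750 KiB kB
:: 8960
> recite /crono/lalond
:: mag
> newfold /crono/ro/betarn
:: ok
> relocate /crono/ro/sti /crono/ro/betarn
:: ToolError: exists
> scribe /crono/ro/driflind sipro
:: created
> asunit 23 C K
:: 5923/20
> asunit -5168 MB kB
:: -5168000
> recite /crono/mi
:: gridrimp
> asunit -6109 MB KiB
:: -95453125/16
> scribe /crono/ro/cudra/bret_ax halere
:: created


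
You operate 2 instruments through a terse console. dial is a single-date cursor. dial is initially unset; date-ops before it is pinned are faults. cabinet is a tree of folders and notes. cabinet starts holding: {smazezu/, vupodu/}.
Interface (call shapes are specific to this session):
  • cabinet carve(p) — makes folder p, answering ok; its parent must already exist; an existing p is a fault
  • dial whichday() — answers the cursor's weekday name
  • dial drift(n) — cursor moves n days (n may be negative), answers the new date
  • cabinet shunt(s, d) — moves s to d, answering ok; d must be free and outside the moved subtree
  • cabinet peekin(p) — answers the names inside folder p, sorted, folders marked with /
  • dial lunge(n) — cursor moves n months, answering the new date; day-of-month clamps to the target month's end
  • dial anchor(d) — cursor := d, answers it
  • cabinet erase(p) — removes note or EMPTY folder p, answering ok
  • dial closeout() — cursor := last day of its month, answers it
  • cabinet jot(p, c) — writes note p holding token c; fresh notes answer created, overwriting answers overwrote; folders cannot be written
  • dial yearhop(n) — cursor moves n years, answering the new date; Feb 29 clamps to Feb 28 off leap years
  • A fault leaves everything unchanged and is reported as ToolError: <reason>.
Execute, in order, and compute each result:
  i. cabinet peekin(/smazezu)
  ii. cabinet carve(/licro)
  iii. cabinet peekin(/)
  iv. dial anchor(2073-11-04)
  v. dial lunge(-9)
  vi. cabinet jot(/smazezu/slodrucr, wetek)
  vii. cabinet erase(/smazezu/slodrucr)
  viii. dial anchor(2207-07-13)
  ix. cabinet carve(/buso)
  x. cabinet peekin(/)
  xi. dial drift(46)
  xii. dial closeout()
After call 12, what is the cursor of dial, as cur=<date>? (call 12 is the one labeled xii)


Answer: cur=2207-08-31

Derivation:
Do: cabinet peekin[p: /smazezu]
See: []
Do: cabinet carve[p: /licro]
See: ok
Do: cabinet peekin[p: /]
See: [licro/, smazezu/, vupodu/]
Do: dial anchor[d: 2073-11-04]
See: 2073-11-04
Do: dial lunge[n: -9]
See: 2073-02-04
Do: cabinet jot[p: /smazezu/slodrucr; c: wetek]
See: created
Do: cabinet erase[p: /smazezu/slodrucr]
See: ok
Do: dial anchor[d: 2207-07-13]
See: 2207-07-13
Do: cabinet carve[p: /buso]
See: ok
Do: cabinet peekin[p: /]
See: [buso/, licro/, smazezu/, vupodu/]
Do: dial drift[n: 46]
See: 2207-08-28
Do: dial closeout[]
See: 2207-08-31


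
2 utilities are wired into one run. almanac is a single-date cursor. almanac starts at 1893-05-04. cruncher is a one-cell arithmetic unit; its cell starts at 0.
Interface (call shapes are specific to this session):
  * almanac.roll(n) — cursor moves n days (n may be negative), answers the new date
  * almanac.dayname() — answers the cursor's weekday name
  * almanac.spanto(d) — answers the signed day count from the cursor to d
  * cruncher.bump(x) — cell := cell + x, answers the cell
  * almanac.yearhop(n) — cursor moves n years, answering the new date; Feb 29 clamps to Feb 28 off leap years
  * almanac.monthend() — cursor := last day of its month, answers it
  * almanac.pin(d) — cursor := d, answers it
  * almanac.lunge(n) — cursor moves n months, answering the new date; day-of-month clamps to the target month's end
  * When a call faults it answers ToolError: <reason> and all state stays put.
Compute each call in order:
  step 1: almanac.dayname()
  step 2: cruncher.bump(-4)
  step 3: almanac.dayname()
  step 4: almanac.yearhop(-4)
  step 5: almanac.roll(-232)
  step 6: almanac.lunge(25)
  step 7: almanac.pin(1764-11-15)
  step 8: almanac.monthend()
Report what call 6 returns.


Answer: 1890-10-14

Derivation:
% almanac.dayname
= Thursday
% cruncher.bump x=-4
= -4
% almanac.dayname
= Thursday
% almanac.yearhop n=-4
= 1889-05-04
% almanac.roll n=-232
= 1888-09-14
% almanac.lunge n=25
= 1890-10-14
% almanac.pin d=1764-11-15
= 1764-11-15
% almanac.monthend
= 1764-11-30


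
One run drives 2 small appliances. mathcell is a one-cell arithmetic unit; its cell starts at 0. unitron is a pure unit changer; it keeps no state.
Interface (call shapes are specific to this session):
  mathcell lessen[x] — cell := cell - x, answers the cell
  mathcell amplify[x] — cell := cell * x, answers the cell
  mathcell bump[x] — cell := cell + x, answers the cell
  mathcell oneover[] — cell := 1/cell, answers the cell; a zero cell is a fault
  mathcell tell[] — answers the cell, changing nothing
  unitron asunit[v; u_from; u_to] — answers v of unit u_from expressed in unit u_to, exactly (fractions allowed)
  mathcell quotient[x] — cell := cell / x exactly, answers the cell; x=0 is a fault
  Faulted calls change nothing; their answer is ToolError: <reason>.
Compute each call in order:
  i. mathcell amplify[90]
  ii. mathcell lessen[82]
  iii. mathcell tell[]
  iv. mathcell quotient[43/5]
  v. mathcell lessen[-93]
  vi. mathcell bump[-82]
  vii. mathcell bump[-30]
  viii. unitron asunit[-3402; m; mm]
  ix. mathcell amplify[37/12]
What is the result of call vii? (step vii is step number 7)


Answer: -1227/43

Derivation:
CALL mathcell amplify[x='90']
RET  0
CALL mathcell lessen[x='82']
RET  -82
CALL mathcell tell[]
RET  -82
CALL mathcell quotient[x='43/5']
RET  -410/43
CALL mathcell lessen[x='-93']
RET  3589/43
CALL mathcell bump[x='-82']
RET  63/43
CALL mathcell bump[x='-30']
RET  -1227/43
CALL unitron asunit[v='-3402'; u_from='m'; u_to='mm']
RET  -3402000
CALL mathcell amplify[x='37/12']
RET  -15133/172


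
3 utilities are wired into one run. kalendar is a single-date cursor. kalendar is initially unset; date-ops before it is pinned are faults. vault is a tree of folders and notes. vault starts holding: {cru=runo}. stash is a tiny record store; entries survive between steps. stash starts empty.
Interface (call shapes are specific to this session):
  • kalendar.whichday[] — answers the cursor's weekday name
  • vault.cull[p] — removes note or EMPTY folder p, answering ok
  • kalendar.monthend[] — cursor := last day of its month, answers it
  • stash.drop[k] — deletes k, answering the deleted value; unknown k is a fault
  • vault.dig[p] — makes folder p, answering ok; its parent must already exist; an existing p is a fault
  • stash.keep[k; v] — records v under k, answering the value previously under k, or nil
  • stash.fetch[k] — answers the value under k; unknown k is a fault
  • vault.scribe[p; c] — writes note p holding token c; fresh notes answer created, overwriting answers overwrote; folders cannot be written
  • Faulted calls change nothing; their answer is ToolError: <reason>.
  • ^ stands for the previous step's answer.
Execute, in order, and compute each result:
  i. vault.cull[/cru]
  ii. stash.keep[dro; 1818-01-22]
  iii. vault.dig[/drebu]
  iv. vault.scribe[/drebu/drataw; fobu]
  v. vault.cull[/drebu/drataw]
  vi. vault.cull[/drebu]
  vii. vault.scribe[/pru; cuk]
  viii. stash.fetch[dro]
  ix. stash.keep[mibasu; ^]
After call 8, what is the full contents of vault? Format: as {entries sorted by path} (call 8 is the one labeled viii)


Invoking vault.cull using p=/cru, — result: ok.
I invoke stash.keep using k=dro, v=1818-01-22: nil.
Using vault.dig using p=/drebu, — result: ok.
Now I run vault.scribe using p=/drebu/drataw, c=fobu, giving created.
Calling vault.cull using p=/drebu/drataw: ok.
I try vault.cull using p=/drebu, giving ok.
Using vault.scribe using p=/pru, c=cuk: created.
Next I call stash.fetch using k=dro, which returns 1818-01-22.
Next I call stash.keep using k=mibasu, v=^: nil.

Answer: {pru=cuk}


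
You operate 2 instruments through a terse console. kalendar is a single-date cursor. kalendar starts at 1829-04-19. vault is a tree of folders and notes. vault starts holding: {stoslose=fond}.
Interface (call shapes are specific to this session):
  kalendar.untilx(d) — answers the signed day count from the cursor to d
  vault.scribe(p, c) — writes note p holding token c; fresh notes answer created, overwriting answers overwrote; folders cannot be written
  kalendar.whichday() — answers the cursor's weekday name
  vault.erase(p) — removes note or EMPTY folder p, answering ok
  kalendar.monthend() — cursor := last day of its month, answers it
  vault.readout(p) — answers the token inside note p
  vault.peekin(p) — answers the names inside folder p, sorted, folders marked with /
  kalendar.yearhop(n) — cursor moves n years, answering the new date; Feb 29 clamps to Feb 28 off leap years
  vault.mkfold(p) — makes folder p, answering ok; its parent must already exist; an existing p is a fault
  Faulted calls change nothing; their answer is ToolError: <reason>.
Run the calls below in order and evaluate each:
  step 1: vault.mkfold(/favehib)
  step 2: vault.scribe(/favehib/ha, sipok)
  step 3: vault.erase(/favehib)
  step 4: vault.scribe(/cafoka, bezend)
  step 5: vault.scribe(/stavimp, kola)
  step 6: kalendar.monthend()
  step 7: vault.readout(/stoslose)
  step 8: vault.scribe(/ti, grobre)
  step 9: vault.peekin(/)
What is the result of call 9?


! 1. mkfold(/favehib) => ok
! 2. scribe(/favehib/ha, sipok) => created
! 3. erase(/favehib) => ToolError: not empty
! 4. scribe(/cafoka, bezend) => created
! 5. scribe(/stavimp, kola) => created
! 6. monthend() => 1829-04-30
! 7. readout(/stoslose) => fond
! 8. scribe(/ti, grobre) => created
! 9. peekin(/) => [cafoka, favehib/, stavimp, stoslose, ti]

Answer: [cafoka, favehib/, stavimp, stoslose, ti]


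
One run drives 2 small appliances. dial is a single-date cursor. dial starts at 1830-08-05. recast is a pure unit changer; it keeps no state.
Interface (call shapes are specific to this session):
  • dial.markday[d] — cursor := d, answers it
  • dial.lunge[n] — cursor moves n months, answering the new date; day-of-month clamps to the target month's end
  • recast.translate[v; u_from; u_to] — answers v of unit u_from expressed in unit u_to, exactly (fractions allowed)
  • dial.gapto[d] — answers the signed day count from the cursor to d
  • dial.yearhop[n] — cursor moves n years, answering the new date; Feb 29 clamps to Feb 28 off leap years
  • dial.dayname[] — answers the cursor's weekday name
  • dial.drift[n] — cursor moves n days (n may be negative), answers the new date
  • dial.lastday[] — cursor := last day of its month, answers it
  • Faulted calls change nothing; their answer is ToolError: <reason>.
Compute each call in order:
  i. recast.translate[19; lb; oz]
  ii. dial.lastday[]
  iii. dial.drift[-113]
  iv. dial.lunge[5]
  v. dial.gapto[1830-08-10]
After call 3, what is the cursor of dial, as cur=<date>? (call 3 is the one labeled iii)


Answer: cur=1830-05-10

Derivation:
I use recast.translate passing 19, lb, oz: 304.
Invoking dial.lastday, — result: 1830-08-31.
I invoke dial.drift passing -113, which returns 1830-05-10.
I invoke dial.lunge passing 5, and get 1830-10-10.
I call dial.gapto passing 1830-08-10: -61.


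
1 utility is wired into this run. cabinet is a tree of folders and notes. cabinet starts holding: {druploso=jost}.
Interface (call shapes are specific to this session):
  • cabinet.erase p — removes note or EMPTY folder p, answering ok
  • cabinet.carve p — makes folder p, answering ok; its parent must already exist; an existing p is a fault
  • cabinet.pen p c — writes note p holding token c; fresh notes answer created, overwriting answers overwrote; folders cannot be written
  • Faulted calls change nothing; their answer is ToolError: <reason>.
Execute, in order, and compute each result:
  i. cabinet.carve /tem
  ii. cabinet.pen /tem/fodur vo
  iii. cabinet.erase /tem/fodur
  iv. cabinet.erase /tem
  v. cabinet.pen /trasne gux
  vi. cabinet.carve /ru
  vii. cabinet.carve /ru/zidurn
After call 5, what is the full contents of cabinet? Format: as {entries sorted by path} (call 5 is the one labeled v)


[in] cabinet.carve /tem
[out] ok
[in] cabinet.pen /tem/fodur vo
[out] created
[in] cabinet.erase /tem/fodur
[out] ok
[in] cabinet.erase /tem
[out] ok
[in] cabinet.pen /trasne gux
[out] created
[in] cabinet.carve /ru
[out] ok
[in] cabinet.carve /ru/zidurn
[out] ok

Answer: {druploso=jost, trasne=gux}


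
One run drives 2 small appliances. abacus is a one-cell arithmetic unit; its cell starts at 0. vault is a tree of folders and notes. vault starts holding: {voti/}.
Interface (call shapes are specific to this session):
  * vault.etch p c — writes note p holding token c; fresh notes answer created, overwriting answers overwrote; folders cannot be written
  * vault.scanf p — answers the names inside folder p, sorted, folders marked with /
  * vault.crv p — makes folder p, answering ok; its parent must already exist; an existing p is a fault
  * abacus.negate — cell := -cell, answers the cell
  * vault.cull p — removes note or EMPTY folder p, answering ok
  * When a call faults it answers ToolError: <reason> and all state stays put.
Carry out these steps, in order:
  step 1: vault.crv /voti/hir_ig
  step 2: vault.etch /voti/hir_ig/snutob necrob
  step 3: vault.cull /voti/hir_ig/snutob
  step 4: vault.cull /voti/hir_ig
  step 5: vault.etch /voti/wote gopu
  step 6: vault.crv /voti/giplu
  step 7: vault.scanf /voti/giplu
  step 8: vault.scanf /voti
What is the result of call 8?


~$ vault.crv p=/voti/hir_ig
:: ok
~$ vault.etch p=/voti/hir_ig/snutob c=necrob
:: created
~$ vault.cull p=/voti/hir_ig/snutob
:: ok
~$ vault.cull p=/voti/hir_ig
:: ok
~$ vault.etch p=/voti/wote c=gopu
:: created
~$ vault.crv p=/voti/giplu
:: ok
~$ vault.scanf p=/voti/giplu
:: []
~$ vault.scanf p=/voti
:: [giplu/, wote]

Answer: [giplu/, wote]


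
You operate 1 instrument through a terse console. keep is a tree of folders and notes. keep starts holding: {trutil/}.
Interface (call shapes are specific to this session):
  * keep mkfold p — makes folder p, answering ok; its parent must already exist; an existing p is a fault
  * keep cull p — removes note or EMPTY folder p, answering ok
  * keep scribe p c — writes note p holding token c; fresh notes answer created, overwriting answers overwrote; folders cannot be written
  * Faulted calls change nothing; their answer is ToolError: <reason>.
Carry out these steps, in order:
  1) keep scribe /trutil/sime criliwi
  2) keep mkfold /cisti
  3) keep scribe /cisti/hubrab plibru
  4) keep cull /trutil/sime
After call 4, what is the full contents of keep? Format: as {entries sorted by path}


Answer: {cisti/, cisti/hubrab=plibru, trutil/}

Derivation:
~$ keep scribe /trutil/sime criliwi
  created
~$ keep mkfold /cisti
  ok
~$ keep scribe /cisti/hubrab plibru
  created
~$ keep cull /trutil/sime
  ok


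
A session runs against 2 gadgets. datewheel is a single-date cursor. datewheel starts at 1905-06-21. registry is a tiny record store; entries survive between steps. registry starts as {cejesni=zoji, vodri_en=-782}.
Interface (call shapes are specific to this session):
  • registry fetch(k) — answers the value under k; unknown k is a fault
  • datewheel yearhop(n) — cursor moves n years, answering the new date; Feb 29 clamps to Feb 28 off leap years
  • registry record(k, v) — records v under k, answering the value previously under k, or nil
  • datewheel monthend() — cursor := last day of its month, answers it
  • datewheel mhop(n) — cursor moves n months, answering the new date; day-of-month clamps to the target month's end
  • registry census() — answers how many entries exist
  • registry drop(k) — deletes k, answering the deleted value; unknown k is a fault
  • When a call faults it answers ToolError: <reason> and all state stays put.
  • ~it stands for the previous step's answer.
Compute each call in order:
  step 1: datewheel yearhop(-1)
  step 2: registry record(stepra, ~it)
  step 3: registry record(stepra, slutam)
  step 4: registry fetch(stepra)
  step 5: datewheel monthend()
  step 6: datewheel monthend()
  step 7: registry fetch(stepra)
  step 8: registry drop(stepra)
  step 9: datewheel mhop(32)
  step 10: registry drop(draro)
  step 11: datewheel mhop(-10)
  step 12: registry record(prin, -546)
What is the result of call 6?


Answer: 1904-06-30

Derivation:
I use datewheel yearhop with n=-1, → 1904-06-21.
I call registry record with k=stepra, v=~it, and observe nil.
Invoking registry record with k=stepra, v=slutam: 1904-06-21.
I run registry fetch with k=stepra, which returns slutam.
I invoke datewheel monthend, — result: 1904-06-30.
I run datewheel monthend(), giving 1904-06-30.
I try registry fetch with k=stepra, yielding slutam.
Using registry drop with k=stepra, and observe slutam.
Calling datewheel mhop with n=32, giving 1907-02-28.
I use registry drop with k=draro, → ToolError: no such key draro.
I run datewheel mhop with n=-10, yielding 1906-04-28.
Then registry record with k=prin, v=-546, which returns nil.


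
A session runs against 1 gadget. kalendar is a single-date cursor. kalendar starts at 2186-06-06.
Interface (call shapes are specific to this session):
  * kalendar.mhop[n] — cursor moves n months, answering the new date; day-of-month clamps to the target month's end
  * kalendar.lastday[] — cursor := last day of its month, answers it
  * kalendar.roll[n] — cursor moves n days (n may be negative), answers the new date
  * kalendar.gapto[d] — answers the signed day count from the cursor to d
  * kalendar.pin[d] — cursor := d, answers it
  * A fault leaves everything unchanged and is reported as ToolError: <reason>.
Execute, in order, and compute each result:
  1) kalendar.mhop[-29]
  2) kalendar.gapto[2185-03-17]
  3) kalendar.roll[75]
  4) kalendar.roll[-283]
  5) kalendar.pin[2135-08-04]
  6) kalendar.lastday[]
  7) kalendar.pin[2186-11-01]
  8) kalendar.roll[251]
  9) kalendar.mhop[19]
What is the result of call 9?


Answer: 2189-02-10

Derivation:
Step: kalendar.mhop[n='-29']
Result: 2184-01-06
Step: kalendar.gapto[d='2185-03-17']
Result: 436
Step: kalendar.roll[n='75']
Result: 2184-03-21
Step: kalendar.roll[n='-283']
Result: 2183-06-12
Step: kalendar.pin[d='2135-08-04']
Result: 2135-08-04
Step: kalendar.lastday[]
Result: 2135-08-31
Step: kalendar.pin[d='2186-11-01']
Result: 2186-11-01
Step: kalendar.roll[n='251']
Result: 2187-07-10
Step: kalendar.mhop[n='19']
Result: 2189-02-10


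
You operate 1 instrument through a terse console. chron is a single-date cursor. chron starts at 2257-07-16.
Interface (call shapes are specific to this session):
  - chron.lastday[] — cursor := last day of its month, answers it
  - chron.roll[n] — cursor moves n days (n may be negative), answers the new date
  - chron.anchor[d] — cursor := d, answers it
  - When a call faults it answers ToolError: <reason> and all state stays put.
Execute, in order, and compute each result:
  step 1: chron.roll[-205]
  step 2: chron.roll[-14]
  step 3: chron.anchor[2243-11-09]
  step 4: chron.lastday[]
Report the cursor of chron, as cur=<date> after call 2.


Then chron.roll passing n→-205: 2256-12-23.
I use chron.roll passing n→-14, and observe 2256-12-09.
Then chron.anchor passing d→2243-11-09, → 2243-11-09.
Next I call chron.lastday(), → 2243-11-30.

Answer: cur=2256-12-09


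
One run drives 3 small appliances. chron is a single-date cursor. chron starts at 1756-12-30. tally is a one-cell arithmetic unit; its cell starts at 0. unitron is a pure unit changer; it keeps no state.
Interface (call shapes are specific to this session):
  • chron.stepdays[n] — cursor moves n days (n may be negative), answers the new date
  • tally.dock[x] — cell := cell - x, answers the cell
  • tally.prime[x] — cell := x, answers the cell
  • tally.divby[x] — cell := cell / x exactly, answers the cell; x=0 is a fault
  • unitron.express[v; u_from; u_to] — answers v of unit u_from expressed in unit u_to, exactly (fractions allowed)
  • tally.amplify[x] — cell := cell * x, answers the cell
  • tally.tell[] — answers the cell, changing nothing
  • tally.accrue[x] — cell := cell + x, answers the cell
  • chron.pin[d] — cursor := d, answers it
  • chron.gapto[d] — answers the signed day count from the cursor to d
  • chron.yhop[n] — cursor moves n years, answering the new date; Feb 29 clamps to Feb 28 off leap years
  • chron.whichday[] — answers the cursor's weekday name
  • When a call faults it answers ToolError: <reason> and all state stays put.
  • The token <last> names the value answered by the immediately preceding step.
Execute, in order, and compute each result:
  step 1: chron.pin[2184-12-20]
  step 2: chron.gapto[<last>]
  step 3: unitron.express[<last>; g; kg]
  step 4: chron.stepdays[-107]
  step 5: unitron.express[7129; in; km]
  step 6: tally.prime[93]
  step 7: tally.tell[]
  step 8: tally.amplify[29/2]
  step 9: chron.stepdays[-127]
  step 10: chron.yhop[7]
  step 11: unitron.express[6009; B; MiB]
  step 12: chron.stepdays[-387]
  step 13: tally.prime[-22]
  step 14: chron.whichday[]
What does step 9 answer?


Step: chron.pin[d: 2184-12-20]
Result: 2184-12-20
Step: chron.gapto[d: <last>]
Result: 0
Step: unitron.express[v: <last>; u_from: g; u_to: kg]
Result: 0
Step: chron.stepdays[n: -107]
Result: 2184-09-04
Step: unitron.express[v: 7129; u_from: in; u_to: km]
Result: 905383/5000000
Step: tally.prime[x: 93]
Result: 93
Step: tally.tell[]
Result: 93
Step: tally.amplify[x: 29/2]
Result: 2697/2
Step: chron.stepdays[n: -127]
Result: 2184-04-30
Step: chron.yhop[n: 7]
Result: 2191-04-30
Step: unitron.express[v: 6009; u_from: B; u_to: MiB]
Result: 6009/1048576
Step: chron.stepdays[n: -387]
Result: 2190-04-08
Step: tally.prime[x: -22]
Result: -22
Step: chron.whichday[]
Result: Thursday

Answer: 2184-04-30


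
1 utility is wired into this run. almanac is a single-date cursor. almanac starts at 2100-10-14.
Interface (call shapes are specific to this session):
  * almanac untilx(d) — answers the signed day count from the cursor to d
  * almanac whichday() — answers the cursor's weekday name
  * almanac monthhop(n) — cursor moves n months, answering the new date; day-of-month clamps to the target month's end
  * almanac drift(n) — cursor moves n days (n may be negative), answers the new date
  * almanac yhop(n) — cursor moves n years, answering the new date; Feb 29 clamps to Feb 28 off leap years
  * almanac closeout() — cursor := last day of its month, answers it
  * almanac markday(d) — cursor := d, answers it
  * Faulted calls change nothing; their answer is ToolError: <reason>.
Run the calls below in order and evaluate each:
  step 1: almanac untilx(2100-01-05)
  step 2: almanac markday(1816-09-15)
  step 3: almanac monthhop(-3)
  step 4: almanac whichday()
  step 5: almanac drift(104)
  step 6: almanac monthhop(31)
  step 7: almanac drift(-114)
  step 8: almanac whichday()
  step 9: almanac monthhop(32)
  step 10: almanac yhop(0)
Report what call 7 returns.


Answer: 1819-01-03

Derivation:
Step: almanac untilx[d: 2100-01-05]
Result: -282
Step: almanac markday[d: 1816-09-15]
Result: 1816-09-15
Step: almanac monthhop[n: -3]
Result: 1816-06-15
Step: almanac whichday[]
Result: Saturday
Step: almanac drift[n: 104]
Result: 1816-09-27
Step: almanac monthhop[n: 31]
Result: 1819-04-27
Step: almanac drift[n: -114]
Result: 1819-01-03
Step: almanac whichday[]
Result: Sunday
Step: almanac monthhop[n: 32]
Result: 1821-09-03
Step: almanac yhop[n: 0]
Result: 1821-09-03


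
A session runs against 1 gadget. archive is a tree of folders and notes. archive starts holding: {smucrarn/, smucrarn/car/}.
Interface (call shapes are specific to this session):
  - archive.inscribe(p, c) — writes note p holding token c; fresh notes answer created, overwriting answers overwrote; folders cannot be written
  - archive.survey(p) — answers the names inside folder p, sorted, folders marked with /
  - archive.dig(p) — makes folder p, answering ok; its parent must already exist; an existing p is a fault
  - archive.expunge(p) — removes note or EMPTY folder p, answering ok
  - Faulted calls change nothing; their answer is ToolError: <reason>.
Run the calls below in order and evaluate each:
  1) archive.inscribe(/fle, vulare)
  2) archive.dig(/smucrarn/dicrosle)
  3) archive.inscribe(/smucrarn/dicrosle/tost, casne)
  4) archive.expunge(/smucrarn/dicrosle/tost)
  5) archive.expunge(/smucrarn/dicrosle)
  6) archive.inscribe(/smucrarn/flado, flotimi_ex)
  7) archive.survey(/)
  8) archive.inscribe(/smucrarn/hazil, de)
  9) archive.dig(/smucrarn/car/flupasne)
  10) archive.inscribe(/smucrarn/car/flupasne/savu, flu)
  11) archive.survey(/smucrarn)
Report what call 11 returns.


CALL archive.inscribe[p→/fle; c→vulare]
RET  created
CALL archive.dig[p→/smucrarn/dicrosle]
RET  ok
CALL archive.inscribe[p→/smucrarn/dicrosle/tost; c→casne]
RET  created
CALL archive.expunge[p→/smucrarn/dicrosle/tost]
RET  ok
CALL archive.expunge[p→/smucrarn/dicrosle]
RET  ok
CALL archive.inscribe[p→/smucrarn/flado; c→flotimi_ex]
RET  created
CALL archive.survey[p→/]
RET  [fle, smucrarn/]
CALL archive.inscribe[p→/smucrarn/hazil; c→de]
RET  created
CALL archive.dig[p→/smucrarn/car/flupasne]
RET  ok
CALL archive.inscribe[p→/smucrarn/car/flupasne/savu; c→flu]
RET  created
CALL archive.survey[p→/smucrarn]
RET  [car/, flado, hazil]

Answer: [car/, flado, hazil]


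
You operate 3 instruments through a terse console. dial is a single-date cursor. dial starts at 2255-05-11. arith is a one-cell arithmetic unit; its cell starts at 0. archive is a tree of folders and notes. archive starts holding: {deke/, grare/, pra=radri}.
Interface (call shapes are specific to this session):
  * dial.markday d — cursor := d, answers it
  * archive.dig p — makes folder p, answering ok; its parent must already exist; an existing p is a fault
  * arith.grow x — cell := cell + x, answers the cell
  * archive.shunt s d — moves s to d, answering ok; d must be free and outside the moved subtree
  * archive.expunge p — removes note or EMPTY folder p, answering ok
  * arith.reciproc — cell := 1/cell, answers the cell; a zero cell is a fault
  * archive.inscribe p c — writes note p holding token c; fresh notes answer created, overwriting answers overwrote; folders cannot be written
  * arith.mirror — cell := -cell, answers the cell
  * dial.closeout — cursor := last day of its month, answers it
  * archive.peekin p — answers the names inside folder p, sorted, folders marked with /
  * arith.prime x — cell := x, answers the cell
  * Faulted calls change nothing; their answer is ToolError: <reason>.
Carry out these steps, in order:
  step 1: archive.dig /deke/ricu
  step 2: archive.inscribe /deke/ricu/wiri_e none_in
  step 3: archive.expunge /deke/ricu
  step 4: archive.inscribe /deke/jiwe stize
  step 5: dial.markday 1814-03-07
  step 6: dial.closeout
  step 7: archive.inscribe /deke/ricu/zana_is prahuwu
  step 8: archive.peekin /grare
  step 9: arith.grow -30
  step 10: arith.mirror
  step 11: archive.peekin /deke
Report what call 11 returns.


-- 1. dig(p='/deke/ricu') ~> ok
-- 2. inscribe(p='/deke/ricu/wiri_e', c='none_in') ~> created
-- 3. expunge(p='/deke/ricu') ~> ToolError: not empty
-- 4. inscribe(p='/deke/jiwe', c='stize') ~> created
-- 5. markday(d='1814-03-07') ~> 1814-03-07
-- 6. closeout() ~> 1814-03-31
-- 7. inscribe(p='/deke/ricu/zana_is', c='prahuwu') ~> created
-- 8. peekin(p='/grare') ~> []
-- 9. grow(x='-30') ~> -30
-- 10. mirror() ~> 30
-- 11. peekin(p='/deke') ~> [jiwe, ricu/]

Answer: [jiwe, ricu/]


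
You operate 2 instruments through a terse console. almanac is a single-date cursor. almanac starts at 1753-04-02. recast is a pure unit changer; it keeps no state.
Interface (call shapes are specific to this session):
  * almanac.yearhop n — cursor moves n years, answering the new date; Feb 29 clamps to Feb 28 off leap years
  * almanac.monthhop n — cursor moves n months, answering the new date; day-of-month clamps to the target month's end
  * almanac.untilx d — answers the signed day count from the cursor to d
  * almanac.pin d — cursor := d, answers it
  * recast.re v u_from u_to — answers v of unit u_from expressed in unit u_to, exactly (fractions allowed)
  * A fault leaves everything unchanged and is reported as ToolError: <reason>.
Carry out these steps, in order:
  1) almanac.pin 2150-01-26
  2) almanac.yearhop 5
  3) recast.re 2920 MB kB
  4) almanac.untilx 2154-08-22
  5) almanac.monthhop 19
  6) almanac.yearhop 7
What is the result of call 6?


==> almanac.pin(d: 2150-01-26)
<== 2150-01-26
==> almanac.yearhop(n: 5)
<== 2155-01-26
==> recast.re(v: 2920, u_from: MB, u_to: kB)
<== 2920000
==> almanac.untilx(d: 2154-08-22)
<== -157
==> almanac.monthhop(n: 19)
<== 2156-08-26
==> almanac.yearhop(n: 7)
<== 2163-08-26

Answer: 2163-08-26


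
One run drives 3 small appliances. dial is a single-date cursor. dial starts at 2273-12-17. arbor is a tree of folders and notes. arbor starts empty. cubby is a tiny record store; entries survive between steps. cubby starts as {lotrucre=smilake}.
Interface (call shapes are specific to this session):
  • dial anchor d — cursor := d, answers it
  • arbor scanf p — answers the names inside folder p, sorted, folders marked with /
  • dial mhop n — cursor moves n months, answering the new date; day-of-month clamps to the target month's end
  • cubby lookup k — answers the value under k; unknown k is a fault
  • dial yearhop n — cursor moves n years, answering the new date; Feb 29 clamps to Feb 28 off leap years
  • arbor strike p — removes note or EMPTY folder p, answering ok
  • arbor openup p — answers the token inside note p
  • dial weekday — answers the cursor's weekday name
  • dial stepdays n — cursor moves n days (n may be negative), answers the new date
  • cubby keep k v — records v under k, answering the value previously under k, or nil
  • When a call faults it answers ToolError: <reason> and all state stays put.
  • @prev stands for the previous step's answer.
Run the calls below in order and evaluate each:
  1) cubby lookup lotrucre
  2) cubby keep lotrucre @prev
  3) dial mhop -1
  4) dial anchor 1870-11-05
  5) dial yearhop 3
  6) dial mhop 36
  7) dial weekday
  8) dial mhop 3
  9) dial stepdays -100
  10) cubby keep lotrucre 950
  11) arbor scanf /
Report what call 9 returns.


Answer: 1876-10-28

Derivation:
I use cubby lookup passing lotrucre, and get smilake.
I invoke cubby keep passing lotrucre, @prev, and get smilake.
I invoke dial mhop passing -1, yielding 2273-11-17.
I run dial anchor passing 1870-11-05, which returns 1870-11-05.
Using dial yearhop passing 3, yielding 1873-11-05.
Next I call dial mhop passing 36, — result: 1876-11-05.
Then dial weekday, → Sunday.
Calling dial mhop passing 3, — result: 1877-02-05.
Calling dial stepdays passing -100, — result: 1876-10-28.
Invoking cubby keep passing lotrucre, 950, → smilake.
I try arbor scanf passing /: [].


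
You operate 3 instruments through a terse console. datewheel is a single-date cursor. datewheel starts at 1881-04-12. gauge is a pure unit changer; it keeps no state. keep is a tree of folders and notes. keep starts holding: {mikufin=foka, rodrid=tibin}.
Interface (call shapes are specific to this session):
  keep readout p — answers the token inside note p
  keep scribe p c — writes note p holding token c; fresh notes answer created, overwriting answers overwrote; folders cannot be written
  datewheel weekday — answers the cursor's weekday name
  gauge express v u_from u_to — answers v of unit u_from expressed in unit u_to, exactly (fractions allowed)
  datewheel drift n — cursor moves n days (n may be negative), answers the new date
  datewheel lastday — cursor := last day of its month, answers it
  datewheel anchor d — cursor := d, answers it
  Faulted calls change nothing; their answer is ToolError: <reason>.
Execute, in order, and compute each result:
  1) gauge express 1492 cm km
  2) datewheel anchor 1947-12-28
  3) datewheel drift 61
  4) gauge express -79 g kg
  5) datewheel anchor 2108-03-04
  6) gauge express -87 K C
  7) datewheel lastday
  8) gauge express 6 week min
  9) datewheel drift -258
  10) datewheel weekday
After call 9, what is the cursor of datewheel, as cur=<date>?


Answer: cur=2107-07-17

Derivation:
CALL gauge express[v=1492; u_from=cm; u_to=km]
RET  373/25000
CALL datewheel anchor[d=1947-12-28]
RET  1947-12-28
CALL datewheel drift[n=61]
RET  1948-02-27
CALL gauge express[v=-79; u_from=g; u_to=kg]
RET  -79/1000
CALL datewheel anchor[d=2108-03-04]
RET  2108-03-04
CALL gauge express[v=-87; u_from=K; u_to=C]
RET  -7203/20
CALL datewheel lastday[]
RET  2108-03-31
CALL gauge express[v=6; u_from=week; u_to=min]
RET  60480
CALL datewheel drift[n=-258]
RET  2107-07-17
CALL datewheel weekday[]
RET  Sunday


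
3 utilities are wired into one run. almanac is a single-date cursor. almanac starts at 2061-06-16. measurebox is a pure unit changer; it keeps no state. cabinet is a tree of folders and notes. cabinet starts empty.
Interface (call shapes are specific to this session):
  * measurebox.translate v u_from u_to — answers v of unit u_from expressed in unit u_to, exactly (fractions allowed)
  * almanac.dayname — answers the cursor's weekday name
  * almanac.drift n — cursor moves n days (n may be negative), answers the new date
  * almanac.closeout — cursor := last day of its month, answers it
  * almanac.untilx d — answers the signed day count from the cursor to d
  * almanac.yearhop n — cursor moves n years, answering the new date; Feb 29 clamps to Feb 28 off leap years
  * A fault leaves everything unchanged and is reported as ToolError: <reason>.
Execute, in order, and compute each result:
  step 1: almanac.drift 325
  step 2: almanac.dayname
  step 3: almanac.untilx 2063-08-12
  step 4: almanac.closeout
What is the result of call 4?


> drift n: 325
  2062-05-07
> dayname
  Sunday
> untilx d: 2063-08-12
  462
> closeout
  2062-05-31

Answer: 2062-05-31


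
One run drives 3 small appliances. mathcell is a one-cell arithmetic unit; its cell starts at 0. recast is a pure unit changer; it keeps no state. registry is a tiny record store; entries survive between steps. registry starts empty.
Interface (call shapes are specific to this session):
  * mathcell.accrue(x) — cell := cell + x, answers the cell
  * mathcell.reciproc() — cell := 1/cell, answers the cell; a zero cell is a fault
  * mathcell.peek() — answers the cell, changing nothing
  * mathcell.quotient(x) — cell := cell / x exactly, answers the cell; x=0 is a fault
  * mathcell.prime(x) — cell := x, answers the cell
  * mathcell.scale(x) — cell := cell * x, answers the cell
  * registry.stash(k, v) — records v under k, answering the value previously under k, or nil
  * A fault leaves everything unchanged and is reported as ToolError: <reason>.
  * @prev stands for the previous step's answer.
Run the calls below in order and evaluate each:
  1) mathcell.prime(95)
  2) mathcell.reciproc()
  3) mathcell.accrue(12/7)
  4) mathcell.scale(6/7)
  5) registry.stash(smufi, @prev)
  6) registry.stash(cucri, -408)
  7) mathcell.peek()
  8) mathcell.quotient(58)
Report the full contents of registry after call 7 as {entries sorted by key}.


Answer: {cucri=-408, smufi=6882/4655}

Derivation:
// mathcell.prime(95) -> 95
// mathcell.reciproc() -> 1/95
// mathcell.accrue(12/7) -> 1147/665
// mathcell.scale(6/7) -> 6882/4655
// registry.stash(smufi, @prev) -> nil
// registry.stash(cucri, -408) -> nil
// mathcell.peek() -> 6882/4655
// mathcell.quotient(58) -> 3441/134995
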